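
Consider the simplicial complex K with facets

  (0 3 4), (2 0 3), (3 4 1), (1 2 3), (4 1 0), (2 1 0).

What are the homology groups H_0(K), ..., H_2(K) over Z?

Order the vertices as 0 < 1 < 2 < 3 < 4. Listing each simplex with vertices in this order, K has dimension 2 with simplices:

  0-simplices (5): [0], [1], [2], [3], [4]
  1-simplices (9): [0,1], [0,2], [0,3], [0,4], [1,2], [1,3], [1,4], [2,3], [3,4]
  2-simplices (6): [0,1,2], [0,1,4], [0,2,3], [0,3,4], [1,2,3], [1,3,4]

so the chain groups are C_0 ≅ Z^5, C_1 ≅ Z^9, C_2 ≅ Z^6.

Boundary ∂_1: C_1 → C_0 sends each edge [p,q] (with p < q) to q − p. For instance
  ∂[3,4] = [4] − [3].
This gives a 5×9 integer matrix of rank 4; reducing to Smith normal form yields diagonal entries (1,1,1,1).

The boundary map ∂_2: C_2 → C_1 sends each 2-simplex [p,q,r] to [q,r] − [p,r] + [p,q]. For instance
  ∂[1,2,3] = [2,3] − [1,3] + [1,2],
  ∂[0,1,2] = [1,2] − [0,2] + [0,1].
The resulting 9×6 matrix has rank 5, and its Smith normal form has invariant factors (1,1,1,1,1).

Reading off H_k = ker ∂_k / im ∂_{k+1}:

  H_0: rank C_0 − rank ∂_1 = 5 − 4 = 1, and the invariant factors of ∂_1 are all 1, so H_0 = Z.
  H_1: rank ker ∂_1 − rank ∂_2 = (9 − 4) − 5 = 0, and the invariant factors of ∂_2 are all 1, so H_1 = 0.
  H_2: rank ker ∂_2 − rank ∂_3 = (6 − 5) − 0 = 1, and there is no ∂_3, so H_2 = Z.

As a check, the Euler characteristic is 5 − 9 + 6 = 2, which agrees with 1 − 0 + 1 = 2.
(K is a triangulation of the 2-sphere S^2.)

H_0 = Z,  H_1 = 0,  H_2 = Z.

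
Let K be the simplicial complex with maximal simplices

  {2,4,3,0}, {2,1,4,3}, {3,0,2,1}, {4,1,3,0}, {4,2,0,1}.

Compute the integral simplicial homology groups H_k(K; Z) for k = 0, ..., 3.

We work with the vertex ordering 0 < 1 < 2 < 3 < 4. The simplices of K, each written with vertices in increasing order, are:

  0-simplices (5): [0], [1], [2], [3], [4]
  1-simplices (10): [0,1], [0,2], [0,3], [0,4], [1,2], [1,3], [1,4], [2,3], [2,4], [3,4]
  2-simplices (10): [0,1,2], [0,1,3], [0,1,4], [0,2,3], [0,2,4], [0,3,4], [1,2,3], [1,2,4], [1,3,4], [2,3,4]
  3-simplices (5): [0,1,2,3], [0,1,2,4], [0,1,3,4], [0,2,3,4], [1,2,3,4]

giving chain groups C_0 ≅ Z^5, C_1 ≅ Z^10, C_2 ≅ Z^10, C_3 ≅ Z^5.

∂_1: C_1 → C_0 maps an edge to its endpoints' difference, ∂[p,q] = q − p. For instance
  ∂[1,3] = [3] − [1].
This gives a 5×10 integer matrix of rank 4; reducing to Smith normal form yields diagonal entries (1,1,1,1).

∂_2: C_2 → C_1 acts by ∂[p,q,r] = [q,r] − [p,r] + [p,q]. For instance
  ∂[0,2,3] = [2,3] − [0,3] + [0,2],
  ∂[2,3,4] = [3,4] − [2,4] + [2,3].
As a 10×10 matrix over Z this has rank 6, with invariant factors (1,1,1,1,1,1).

The boundary map ∂_3: C_3 → C_2 sends each 3-simplex σ to the alternating sum Σ_i (−1)^i (σ with its i-th vertex removed). For instance
  ∂[0,1,2,4] = [1,2,4] − [0,2,4] + [0,1,4] − [0,1,2],
  ∂[0,2,3,4] = [2,3,4] − [0,3,4] + [0,2,4] − [0,2,3].
As a 10×5 matrix over Z this has rank 4, with invariant factors (1,1,1,1).

From H_k ≅ ker(∂_k) / im(∂_{k+1}) we obtain:

  H_0: rank C_0 − rank ∂_1 = 5 − 4 = 1, and the invariant factors of ∂_1 are all 1, so H_0 = Z.
  H_1: rank ker ∂_1 − rank ∂_2 = (10 − 4) − 6 = 0, and the invariant factors of ∂_2 are all 1, so H_1 = 0.
  H_2: rank ker ∂_2 − rank ∂_3 = (10 − 6) − 4 = 0, and the invariant factors of ∂_3 are all 1, so H_2 = 0.
  H_3: rank ker ∂_3 − rank ∂_4 = (5 − 4) − 0 = 1, and there is no ∂_4, so H_3 = Z.

H_0 = Z,  H_1 = 0,  H_2 = 0,  H_3 = Z.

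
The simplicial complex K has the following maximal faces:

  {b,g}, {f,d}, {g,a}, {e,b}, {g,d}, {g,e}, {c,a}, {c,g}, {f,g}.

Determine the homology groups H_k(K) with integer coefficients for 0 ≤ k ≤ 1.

H_0 ≅ Z,  H_1 ≅ Z^3.

Fix the vertex order a < b < c < d < e < f < g and write every simplex with vertices in increasing order. Then dim K = 1 and the simplices of K are:

  0-simplices (7): a, b, c, d, e, f, g
  1-simplices (9): ac, ag, be, bg, cg, df, dg, eg, fg

Hence C_0 ≅ Z^7, C_1 ≅ Z^9.

Boundary ∂_1: C_1 → C_0 maps an edge to its endpoints' difference, ∂[p,q] = q − p. For instance
  ∂eg = g − e.
As a 7×9 matrix over Z this has rank 6, with invariant factors (1,1,1,1,1,1).

Reading off H_k = ker ∂_k / im ∂_{k+1}:

  H_0: rank C_0 − rank ∂_1 = 7 − 6 = 1, and the invariant factors of ∂_1 are all 1, so H_0 ≅ Z.
  H_1: rank ker ∂_1 − rank ∂_2 = (9 − 6) − 0 = 3, and there is no ∂_2, so H_1 ≅ Z^3.

As a check, the Euler characteristic is 7 − 9 = -2, which agrees with 1 − 3 = -2.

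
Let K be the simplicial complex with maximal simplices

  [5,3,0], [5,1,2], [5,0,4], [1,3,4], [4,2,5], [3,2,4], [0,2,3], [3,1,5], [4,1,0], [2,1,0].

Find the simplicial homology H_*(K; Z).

We work with the vertex ordering 0 < 1 < 2 < 3 < 4 < 5. The simplices of K, each written with vertices in increasing order, are:

  0-simplices (6): [0], [1], [2], [3], [4], [5]
  1-simplices (15): [0,1], [0,2], [0,3], [0,4], [0,5], [1,2], [1,3], [1,4], [1,5], [2,3], [2,4], [2,5], [3,4], [3,5], [4,5]
  2-simplices (10): [0,1,2], [0,1,4], [0,2,3], [0,3,5], [0,4,5], [1,2,5], [1,3,4], [1,3,5], [2,3,4], [2,4,5]

Hence C_0 ≅ Z^6, C_1 ≅ Z^15, C_2 ≅ Z^10.

Boundary ∂_1: C_1 → C_0 is given by ∂[p,q] = [q] − [p].
This gives a 6×15 integer matrix of rank 5; reducing to Smith normal form yields diagonal entries (1,1,1,1,1).

The boundary map ∂_2: C_2 → C_1 acts by ∂[p,q,r] = [q,r] − [p,r] + [p,q]. For instance
  ∂[1,3,4] = [3,4] − [1,4] + [1,3],
  ∂[0,4,5] = [4,5] − [0,5] + [0,4].
The resulting 15×10 matrix has rank 10, and its Smith normal form has invariant factors (1,1,1,1,1,1,1,1,1,2).

From H_k ≅ ker(∂_k) / im(∂_{k+1}) we obtain:

  H_0: rank C_0 − rank ∂_1 = 6 − 5 = 1, and the invariant factors of ∂_1 are all 1, so H_0 = Z.
  H_1: rank ker ∂_1 − rank ∂_2 = (15 − 5) − 10 = 0, and ∂_2 has invariant factor 2 > 1, so H_1 = Z/2.
  H_2: rank ker ∂_2 − rank ∂_3 = (10 − 10) − 0 = 0, and there is no ∂_3, so H_2 = 0.

(K is a triangulation of the real projective plane RP^2.)

H_0 ≅ Z,  H_1 ≅ Z/2,  H_2 = 0.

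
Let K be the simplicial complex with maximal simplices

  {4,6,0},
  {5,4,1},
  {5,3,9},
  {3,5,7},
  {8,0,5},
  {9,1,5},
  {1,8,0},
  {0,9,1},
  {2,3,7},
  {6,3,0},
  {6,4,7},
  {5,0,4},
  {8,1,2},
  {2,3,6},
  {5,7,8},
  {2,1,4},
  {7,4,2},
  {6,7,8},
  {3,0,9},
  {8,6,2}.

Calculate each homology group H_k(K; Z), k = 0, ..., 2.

Order the vertices as 0 < 1 < 2 < 3 < 4 < 5 < 6 < 7 < 8 < 9. Listing each simplex with vertices in this order, K has dimension 2 with simplices:

  0-simplices (10): [0], [1], [2], [3], [4], [5], [6], [7], [8], [9]
  1-simplices (30): (30 of them)
  2-simplices (20): (20 of them)

so the chain groups are C_0 ≅ Z^10, C_1 ≅ Z^30, C_2 ≅ Z^20.

∂_1: C_1 → C_0 sends each edge [p,q] (with p < q) to q − p.
The resulting 10×30 matrix has rank 9, and its Smith normal form has invariant factors (1,1,1,1,1,1,1,1,1).

The boundary map ∂_2: C_2 → C_1 maps a triangle to the signed sum of its edges. For instance
  ∂[3,5,7] = [5,7] − [3,7] + [3,5],
  ∂[4,6,7] = [6,7] − [4,7] + [4,6].
This gives a 30×20 integer matrix of rank 20; reducing to Smith normal form yields diagonal entries (1,1,1,1,1,1,1,1,1,1,1,1,1,1,1,1,1,1,1,2).

Reading off H_k = ker ∂_k / im ∂_{k+1}:

  H_0: rank C_0 − rank ∂_1 = 10 − 9 = 1, and the invariant factors of ∂_1 are all 1, so H_0 ≅ Z.
  H_1: rank ker ∂_1 − rank ∂_2 = (30 − 9) − 20 = 1, and ∂_2 has invariant factor 2 > 1, so H_1 ≅ Z ⊕ Z/2.
  H_2: rank ker ∂_2 − rank ∂_3 = (20 − 20) − 0 = 0, and there is no ∂_3, so H_2 ≅ 0.

As a check, the Euler characteristic is 10 − 30 + 20 = 0, which agrees with 1 − 1 + 0 = 0.

H_0 ≅ Z,  H_1 ≅ Z ⊕ Z/2,  H_2 = 0.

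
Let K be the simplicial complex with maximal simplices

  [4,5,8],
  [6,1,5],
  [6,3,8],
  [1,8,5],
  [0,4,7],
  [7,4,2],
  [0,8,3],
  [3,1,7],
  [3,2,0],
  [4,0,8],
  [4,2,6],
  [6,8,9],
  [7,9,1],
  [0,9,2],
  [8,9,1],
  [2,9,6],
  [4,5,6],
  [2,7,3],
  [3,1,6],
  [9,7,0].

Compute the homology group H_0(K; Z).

H_0 = Z.

Fix the vertex order 0 < 1 < 2 < 3 < 4 < 5 < 6 < 7 < 8 < 9 and write every simplex with vertices in increasing order. Then dim K = 2 and the simplices of K are:

  0-simplices (10): [0], [1], [2], [3], [4], [5], [6], [7], [8], [9]
  1-simplices (30): (30 of them)
  2-simplices (20): (20 of them)

giving chain groups C_0 ≅ Z^10, C_1 ≅ Z^30, C_2 ≅ Z^20.

Boundary ∂_1: C_1 → C_0 maps an edge to its endpoints' difference, ∂[p,q] = q − p. For instance
  ∂[0,3] = [3] − [0].
This gives a 10×30 integer matrix of rank 9; reducing to Smith normal form yields diagonal entries (1,1,1,1,1,1,1,1,1).

∂_2: C_2 → C_1 sends each 2-simplex [p,q,r] to [q,r] − [p,r] + [p,q]. For instance
  ∂[0,4,8] = [4,8] − [0,8] + [0,4],
  ∂[1,8,9] = [8,9] − [1,9] + [1,8].
This gives a 30×20 integer matrix of rank 20; reducing to Smith normal form yields diagonal entries (1,1,1,1,1,1,1,1,1,1,1,1,1,1,1,1,1,1,1,2).

Now H_k = ker ∂_k / im ∂_{k+1}, so:

  H_0: rank C_0 − rank ∂_1 = 10 − 9 = 1, and the invariant factors of ∂_1 are all 1, so H_0 = Z.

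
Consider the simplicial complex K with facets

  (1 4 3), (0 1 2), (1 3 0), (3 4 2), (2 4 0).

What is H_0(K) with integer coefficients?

H_0 = Z.

Fix the vertex order 0 < 1 < 2 < 3 < 4 and write every simplex with vertices in increasing order. Then dim K = 2 and the simplices of K are:

  0-simplices (5): [0], [1], [2], [3], [4]
  1-simplices (10): [0,1], [0,2], [0,3], [0,4], [1,2], [1,3], [1,4], [2,3], [2,4], [3,4]
  2-simplices (5): [0,1,2], [0,1,3], [0,2,4], [1,3,4], [2,3,4]

so the chain groups are C_0 ≅ Z^5, C_1 ≅ Z^10, C_2 ≅ Z^5.

Boundary ∂_1: C_1 → C_0 maps an edge to its endpoints' difference, ∂[p,q] = q − p. For instance
  ∂[1,3] = [3] − [1].
As a 5×10 matrix over Z this has rank 4, with invariant factors (1,1,1,1).

The boundary map ∂_2: C_2 → C_1 maps a triangle to the signed sum of its edges. For instance
  ∂[1,3,4] = [3,4] − [1,4] + [1,3],
  ∂[0,1,3] = [1,3] − [0,3] + [0,1].
As a 10×5 matrix over Z this has rank 5, with invariant factors (1,1,1,1,1).

Computing H_k = (kernel of ∂_k) / (image of ∂_{k+1}):

  H_0: rank C_0 − rank ∂_1 = 5 − 4 = 1, and the invariant factors of ∂_1 are all 1, so H_0 ≅ Z.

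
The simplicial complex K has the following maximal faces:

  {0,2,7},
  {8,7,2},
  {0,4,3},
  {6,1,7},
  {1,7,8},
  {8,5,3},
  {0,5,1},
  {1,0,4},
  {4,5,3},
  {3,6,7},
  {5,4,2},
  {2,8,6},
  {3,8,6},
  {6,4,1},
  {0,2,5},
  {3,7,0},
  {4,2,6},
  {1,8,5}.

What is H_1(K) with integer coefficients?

Take the total order 0 < 1 < 2 < 3 < 4 < 5 < 6 < 7 < 8 on the vertex set. Then K (dimension 2) consists of the simplices:

  0-simplices (9): [0], [1], [2], [3], [4], [5], [6], [7], [8]
  1-simplices (27): (27 of them)
  2-simplices (18): [0,1,4], [0,1,5], [0,2,5], [0,2,7], [0,3,4], [0,3,7], [1,4,6], [1,5,8], [1,6,7], [1,7,8], [2,4,5], [2,4,6], [2,6,8], [2,7,8], [3,4,5], [3,5,8], [3,6,7], [3,6,8]

Hence C_0 ≅ Z^9, C_1 ≅ Z^27, C_2 ≅ Z^18.

The boundary map ∂_1: C_1 → C_0 sends each edge [p,q] (with p < q) to q − p. For instance
  ∂[0,3] = [3] − [0].
The 9×27 boundary matrix has rank 8 and Smith normal form diag(1,1,1,1,1,1,1,1).

∂_2: C_2 → C_1 acts by ∂[p,q,r] = [q,r] − [p,r] + [p,q]. For instance
  ∂[0,1,5] = [1,5] − [0,5] + [0,1],
  ∂[1,5,8] = [5,8] − [1,8] + [1,5].
This gives a 27×18 integer matrix of rank 18; reducing to Smith normal form yields diagonal entries (1,1,1,1,1,1,1,1,1,1,1,1,1,1,1,1,1,2).

Now H_k = ker ∂_k / im ∂_{k+1}, so:

  H_1: rank ker ∂_1 − rank ∂_2 = (27 − 8) − 18 = 1, and ∂_2 has invariant factor 2 > 1, so H_1 ≅ Z ⊕ Z/2.

(K is a triangulation of the Klein bottle.)

H_1 = Z ⊕ Z/2.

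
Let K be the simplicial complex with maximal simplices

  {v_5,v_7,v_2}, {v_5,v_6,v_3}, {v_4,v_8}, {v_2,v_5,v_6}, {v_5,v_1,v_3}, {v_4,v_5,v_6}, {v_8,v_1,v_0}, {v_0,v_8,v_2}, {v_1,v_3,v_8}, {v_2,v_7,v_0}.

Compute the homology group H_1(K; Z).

Order the vertices as v_0 < v_1 < v_2 < v_3 < v_4 < v_5 < v_6 < v_7 < v_8. Listing each simplex with vertices in this order, K has dimension 2 with simplices:

  0-simplices (9): [v_0], [v_1], [v_2], [v_3], [v_4], [v_5], [v_6], [v_7], [v_8]
  1-simplices (19): (19 of them)
  2-simplices (9): [v_0,v_1,v_8], [v_0,v_2,v_7], [v_0,v_2,v_8], [v_1,v_3,v_5], [v_1,v_3,v_8], [v_2,v_5,v_6], [v_2,v_5,v_7], [v_3,v_5,v_6], [v_4,v_5,v_6]

Hence C_0 ≅ Z^9, C_1 ≅ Z^19, C_2 ≅ Z^9.

The boundary map ∂_1: C_1 → C_0 is given by ∂[p,q] = [q] − [p].
As a 9×19 matrix over Z this has rank 8, with invariant factors (1,1,1,1,1,1,1,1).

Boundary ∂_2: C_2 → C_1 sends each 2-simplex [p,q,r] to [q,r] − [p,r] + [p,q]. For instance
  ∂[v_1,v_3,v_5] = [v_3,v_5] − [v_1,v_5] + [v_1,v_3],
  ∂[v_0,v_2,v_7] = [v_2,v_7] − [v_0,v_7] + [v_0,v_2].
As a 19×9 matrix over Z this has rank 9, with invariant factors (1,1,1,1,1,1,1,1,1).

Reading off H_k = ker ∂_k / im ∂_{k+1}:

  H_1: rank ker ∂_1 − rank ∂_2 = (19 − 8) − 9 = 2, and the invariant factors of ∂_2 are all 1, so H_1 ≅ Z^2.

H_1 ≅ Z^2.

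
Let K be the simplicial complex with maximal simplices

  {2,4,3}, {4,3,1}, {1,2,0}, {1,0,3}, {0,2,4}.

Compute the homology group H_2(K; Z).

H_2 ≅ 0.

Take the total order 0 < 1 < 2 < 3 < 4 on the vertex set. Then K (dimension 2) consists of the simplices:

  0-simplices (5): [0], [1], [2], [3], [4]
  1-simplices (10): [0,1], [0,2], [0,3], [0,4], [1,2], [1,3], [1,4], [2,3], [2,4], [3,4]
  2-simplices (5): [0,1,2], [0,1,3], [0,2,4], [1,3,4], [2,3,4]

so the chain groups are C_0 ≅ Z^5, C_1 ≅ Z^10, C_2 ≅ Z^5.

The boundary map ∂_1: C_1 → C_0 sends each edge [p,q] (with p < q) to q − p. For instance
  ∂[2,4] = [4] − [2].
The resulting 5×10 matrix has rank 4, and its Smith normal form has invariant factors (1,1,1,1).

Boundary ∂_2: C_2 → C_1 sends each 2-simplex [p,q,r] to [q,r] − [p,r] + [p,q]. For instance
  ∂[0,1,3] = [1,3] − [0,3] + [0,1],
  ∂[0,2,4] = [2,4] − [0,4] + [0,2].
This gives a 10×5 integer matrix of rank 5; reducing to Smith normal form yields diagonal entries (1,1,1,1,1).

Now H_k = ker ∂_k / im ∂_{k+1}, so:

  H_2: rank ker ∂_2 − rank ∂_3 = (5 − 5) − 0 = 0, and there is no ∂_3, so H_2 ≅ 0.

(K is a triangulation of the Möbius band.)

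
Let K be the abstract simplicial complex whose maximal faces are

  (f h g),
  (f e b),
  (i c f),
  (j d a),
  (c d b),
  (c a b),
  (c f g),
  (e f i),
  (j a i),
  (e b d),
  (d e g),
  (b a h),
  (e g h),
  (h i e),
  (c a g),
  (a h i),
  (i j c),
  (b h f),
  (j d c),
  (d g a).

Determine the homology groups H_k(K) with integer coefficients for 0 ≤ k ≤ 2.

We work with the vertex ordering a < b < c < d < e < f < g < h < i < j. The simplices of K, each written with vertices in increasing order, are:

  0-simplices (10): a, b, c, d, e, f, g, h, i, j
  1-simplices (30): ab, ac, ad, ag, ah, ai, aj, bc, bd, be, bf, bh, cd, cf, cg, ci, cj, de, dg, dj, ef, eg, eh, ei, fg, fh, fi, gh, hi, ij
  2-simplices (20): abc, abh, acg, adg, adj, ahi, aij, bcd, bde, bef, bfh, cdj, cfg, cfi, cij, deg, efi, egh, ehi, fgh

giving chain groups C_0 ≅ Z^10, C_1 ≅ Z^30, C_2 ≅ Z^20.

The boundary map ∂_1: C_1 → C_0 is given by ∂[p,q] = [q] − [p]. For instance
  ∂cg = g − c.
This gives a 10×30 integer matrix of rank 9; reducing to Smith normal form yields diagonal entries (1,1,1,1,1,1,1,1,1).

∂_2: C_2 → C_1 sends each 2-simplex [p,q,r] to [q,r] − [p,r] + [p,q]. For instance
  ∂bde = de − be + bd,
  ∂bfh = fh − bh + bf.
As a 30×20 matrix over Z this has rank 20, with invariant factors (1,1,1,1,1,1,1,1,1,1,1,1,1,1,1,1,1,1,1,2).

From H_k ≅ ker(∂_k) / im(∂_{k+1}) we obtain:

  H_0: rank C_0 − rank ∂_1 = 10 − 9 = 1, and the invariant factors of ∂_1 are all 1, so H_0 = Z.
  H_1: rank ker ∂_1 − rank ∂_2 = (30 − 9) − 20 = 1, and ∂_2 has invariant factor 2 > 1, so H_1 = Z × Z/2.
  H_2: rank ker ∂_2 − rank ∂_3 = (20 − 20) − 0 = 0, and there is no ∂_3, so H_2 = 0.

As a check, the Euler characteristic is 10 − 30 + 20 = 0, which agrees with 1 − 1 + 0 = 0.
(K is a triangulation of the Klein bottle.)

H_0 = Z,  H_1 = Z × Z/2,  H_2 = 0.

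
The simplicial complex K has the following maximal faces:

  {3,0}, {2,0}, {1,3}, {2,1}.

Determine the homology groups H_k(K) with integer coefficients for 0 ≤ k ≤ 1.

We work with the vertex ordering 0 < 1 < 2 < 3. The simplices of K, each written with vertices in increasing order, are:

  0-simplices (4): [0], [1], [2], [3]
  1-simplices (4): [0,2], [0,3], [1,2], [1,3]

so the chain groups are C_0 ≅ Z^4, C_1 ≅ Z^4.

Boundary ∂_1: C_1 → C_0 sends each edge [p,q] (with p < q) to q − p.
This gives a 4×4 integer matrix of rank 3; reducing to Smith normal form yields diagonal entries (1,1,1).

Computing H_k = (kernel of ∂_k) / (image of ∂_{k+1}):

  H_0: rank C_0 − rank ∂_1 = 4 − 3 = 1, and the invariant factors of ∂_1 are all 1, so H_0 = Z.
  H_1: rank ker ∂_1 − rank ∂_2 = (4 − 3) − 0 = 1, and there is no ∂_2, so H_1 = Z.

As a check, the Euler characteristic is 4 − 4 = 0, which agrees with 1 − 1 = 0.

H_0 ≅ Z,  H_1 ≅ Z.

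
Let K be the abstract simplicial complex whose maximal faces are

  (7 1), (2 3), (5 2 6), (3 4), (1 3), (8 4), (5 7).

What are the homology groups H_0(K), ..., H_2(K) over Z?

H_0 ≅ Z,  H_1 ≅ Z,  H_2 = 0.

We work with the vertex ordering 1 < 2 < 3 < 4 < 5 < 6 < 7 < 8. The simplices of K, each written with vertices in increasing order, are:

  0-simplices (8): [1], [2], [3], [4], [5], [6], [7], [8]
  1-simplices (9): [1,3], [1,7], [2,3], [2,5], [2,6], [3,4], [4,8], [5,6], [5,7]
  2-simplices (1): [2,5,6]

Hence C_0 ≅ Z^8, C_1 ≅ Z^9, C_2 ≅ Z^1.

Boundary ∂_1: C_1 → C_0 maps an edge to its endpoints' difference, ∂[p,q] = q − p.
As a 8×9 matrix over Z this has rank 7, with invariant factors (1,1,1,1,1,1,1).

∂_2: C_2 → C_1 maps a triangle to the signed sum of its edges. For instance
  ∂[2,5,6] = [5,6] − [2,6] + [2,5].
The resulting 9×1 matrix has rank 1, and its Smith normal form has invariant factors (1).

Computing H_k = (kernel of ∂_k) / (image of ∂_{k+1}):

  H_0: rank C_0 − rank ∂_1 = 8 − 7 = 1, and the invariant factors of ∂_1 are all 1, so H_0 ≅ Z.
  H_1: rank ker ∂_1 − rank ∂_2 = (9 − 7) − 1 = 1, and the invariant factors of ∂_2 are all 1, so H_1 ≅ Z.
  H_2: rank ker ∂_2 − rank ∂_3 = (1 − 1) − 0 = 0, and there is no ∂_3, so H_2 ≅ 0.

As a check, the Euler characteristic is 8 − 9 + 1 = 0, which agrees with 1 − 1 + 0 = 0.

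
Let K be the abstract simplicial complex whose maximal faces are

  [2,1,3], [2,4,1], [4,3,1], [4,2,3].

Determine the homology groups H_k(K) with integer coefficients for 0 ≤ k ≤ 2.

Fix the vertex order 1 < 2 < 3 < 4 and write every simplex with vertices in increasing order. Then dim K = 2 and the simplices of K are:

  0-simplices (4): [1], [2], [3], [4]
  1-simplices (6): [1,2], [1,3], [1,4], [2,3], [2,4], [3,4]
  2-simplices (4): [1,2,3], [1,2,4], [1,3,4], [2,3,4]

so the chain groups are C_0 ≅ Z^4, C_1 ≅ Z^6, C_2 ≅ Z^4.

The boundary map ∂_1: C_1 → C_0 is given by ∂[p,q] = [q] − [p].
The resulting 4×6 matrix has rank 3, and its Smith normal form has invariant factors (1,1,1).

Boundary ∂_2: C_2 → C_1 maps a triangle to the signed sum of its edges. For instance
  ∂[1,2,3] = [2,3] − [1,3] + [1,2],
  ∂[2,3,4] = [3,4] − [2,4] + [2,3].
This gives a 6×4 integer matrix of rank 3; reducing to Smith normal form yields diagonal entries (1,1,1).

From H_k ≅ ker(∂_k) / im(∂_{k+1}) we obtain:

  H_0: rank C_0 − rank ∂_1 = 4 − 3 = 1, and the invariant factors of ∂_1 are all 1, so H_0 ≅ Z.
  H_1: rank ker ∂_1 − rank ∂_2 = (6 − 3) − 3 = 0, and the invariant factors of ∂_2 are all 1, so H_1 ≅ 0.
  H_2: rank ker ∂_2 − rank ∂_3 = (4 − 3) − 0 = 1, and there is no ∂_3, so H_2 ≅ Z.

As a check, the Euler characteristic is 4 − 6 + 4 = 2, which agrees with 1 − 0 + 1 = 2.

H_0 ≅ Z,  H_1 = 0,  H_2 ≅ Z.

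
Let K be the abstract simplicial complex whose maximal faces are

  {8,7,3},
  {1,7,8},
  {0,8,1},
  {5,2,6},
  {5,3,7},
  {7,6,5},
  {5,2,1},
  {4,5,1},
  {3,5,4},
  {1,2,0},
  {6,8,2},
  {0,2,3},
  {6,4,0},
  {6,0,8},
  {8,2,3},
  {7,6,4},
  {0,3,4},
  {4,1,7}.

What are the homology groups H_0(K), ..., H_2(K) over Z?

Fix the vertex order 0 < 1 < 2 < 3 < 4 < 5 < 6 < 7 < 8 and write every simplex with vertices in increasing order. Then dim K = 2 and the simplices of K are:

  0-simplices (9): [0], [1], [2], [3], [4], [5], [6], [7], [8]
  1-simplices (27): (27 of them)
  2-simplices (18): [0,1,2], [0,1,8], [0,2,3], [0,3,4], [0,4,6], [0,6,8], [1,2,5], [1,4,5], [1,4,7], [1,7,8], [2,3,8], [2,5,6], [2,6,8], [3,4,5], [3,5,7], [3,7,8], [4,6,7], [5,6,7]

giving chain groups C_0 ≅ Z^9, C_1 ≅ Z^27, C_2 ≅ Z^18.

Boundary ∂_1: C_1 → C_0 sends each edge [p,q] (with p < q) to q − p.
As a 9×27 matrix over Z this has rank 8, with invariant factors (1,1,1,1,1,1,1,1).

Boundary ∂_2: C_2 → C_1 maps a triangle to the signed sum of its edges. For instance
  ∂[1,7,8] = [7,8] − [1,8] + [1,7],
  ∂[0,2,3] = [2,3] − [0,3] + [0,2].
This gives a 27×18 integer matrix of rank 18; reducing to Smith normal form yields diagonal entries (1,1,1,1,1,1,1,1,1,1,1,1,1,1,1,1,1,2).

Now H_k = ker ∂_k / im ∂_{k+1}, so:

  H_0: rank C_0 − rank ∂_1 = 9 − 8 = 1, and the invariant factors of ∂_1 are all 1, so H_0 ≅ Z.
  H_1: rank ker ∂_1 − rank ∂_2 = (27 − 8) − 18 = 1, and ∂_2 has invariant factor 2 > 1, so H_1 ≅ Z ⊕ Z/2Z.
  H_2: rank ker ∂_2 − rank ∂_3 = (18 − 18) − 0 = 0, and there is no ∂_3, so H_2 ≅ 0.

As a check, the Euler characteristic is 9 − 27 + 18 = 0, which agrees with 1 − 1 + 0 = 0.
(K is a triangulation of the Klein bottle.)

H_0 ≅ Z,  H_1 ≅ Z ⊕ Z/2Z,  H_2 = 0.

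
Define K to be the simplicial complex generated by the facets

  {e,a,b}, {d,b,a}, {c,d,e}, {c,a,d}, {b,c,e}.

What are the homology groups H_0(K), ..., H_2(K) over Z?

H_0 = Z,  H_1 = Z,  H_2 = 0.

We work with the vertex ordering a < b < c < d < e. The simplices of K, each written with vertices in increasing order, are:

  0-simplices (5): a, b, c, d, e
  1-simplices (10): ab, ac, ad, ae, bc, bd, be, cd, ce, de
  2-simplices (5): abd, abe, acd, bce, cde

so the chain groups are C_0 ≅ Z^5, C_1 ≅ Z^10, C_2 ≅ Z^5.

∂_1: C_1 → C_0 is given by ∂[p,q] = [q] − [p]. For instance
  ∂be = e − b.
The resulting 5×10 matrix has rank 4, and its Smith normal form has invariant factors (1,1,1,1).

Boundary ∂_2: C_2 → C_1 maps a triangle to the signed sum of its edges. For instance
  ∂abe = be − ae + ab,
  ∂abd = bd − ad + ab.
This gives a 10×5 integer matrix of rank 5; reducing to Smith normal form yields diagonal entries (1,1,1,1,1).

Now H_k = ker ∂_k / im ∂_{k+1}, so:

  H_0: rank C_0 − rank ∂_1 = 5 − 4 = 1, and the invariant factors of ∂_1 are all 1, so H_0 = Z.
  H_1: rank ker ∂_1 − rank ∂_2 = (10 − 4) − 5 = 1, and the invariant factors of ∂_2 are all 1, so H_1 = Z.
  H_2: rank ker ∂_2 − rank ∂_3 = (5 − 5) − 0 = 0, and there is no ∂_3, so H_2 = 0.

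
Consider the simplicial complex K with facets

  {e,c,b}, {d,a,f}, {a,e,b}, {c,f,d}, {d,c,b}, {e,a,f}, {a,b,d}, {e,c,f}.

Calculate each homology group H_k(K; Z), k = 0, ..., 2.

We work with the vertex ordering a < b < c < d < e < f. The simplices of K, each written with vertices in increasing order, are:

  0-simplices (6): a, b, c, d, e, f
  1-simplices (12): ab, ad, ae, af, bc, bd, be, cd, ce, cf, df, ef
  2-simplices (8): abd, abe, adf, aef, bcd, bce, cdf, cef

so the chain groups are C_0 ≅ Z^6, C_1 ≅ Z^12, C_2 ≅ Z^8.

The boundary map ∂_1: C_1 → C_0 is given by ∂[p,q] = [q] − [p]. For instance
  ∂ae = e − a.
As a 6×12 matrix over Z this has rank 5, with invariant factors (1,1,1,1,1).

The boundary map ∂_2: C_2 → C_1 acts by ∂[p,q,r] = [q,r] − [p,r] + [p,q]. For instance
  ∂abe = be − ae + ab,
  ∂cef = ef − cf + ce.
This gives a 12×8 integer matrix of rank 7; reducing to Smith normal form yields diagonal entries (1,1,1,1,1,1,1).

Now H_k = ker ∂_k / im ∂_{k+1}, so:

  H_0: rank C_0 − rank ∂_1 = 6 − 5 = 1, and the invariant factors of ∂_1 are all 1, so H_0 ≅ Z.
  H_1: rank ker ∂_1 − rank ∂_2 = (12 − 5) − 7 = 0, and the invariant factors of ∂_2 are all 1, so H_1 ≅ 0.
  H_2: rank ker ∂_2 − rank ∂_3 = (8 − 7) − 0 = 1, and there is no ∂_3, so H_2 ≅ Z.

As a check, the Euler characteristic is 6 − 12 + 8 = 2, which agrees with 1 − 0 + 1 = 2.
(K is a triangulation of the 2-sphere S^2.)

H_0 ≅ Z,  H_1 = 0,  H_2 ≅ Z.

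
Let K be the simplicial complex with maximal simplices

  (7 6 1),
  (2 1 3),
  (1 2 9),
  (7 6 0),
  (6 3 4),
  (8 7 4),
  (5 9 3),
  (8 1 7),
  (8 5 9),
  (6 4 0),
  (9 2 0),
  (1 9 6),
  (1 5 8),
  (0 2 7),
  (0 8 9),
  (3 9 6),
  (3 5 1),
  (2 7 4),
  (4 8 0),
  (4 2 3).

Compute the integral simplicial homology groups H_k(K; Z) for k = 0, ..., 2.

Take the total order 0 < 1 < 2 < 3 < 4 < 5 < 6 < 7 < 8 < 9 on the vertex set. Then K (dimension 2) consists of the simplices:

  0-simplices (10): [0], [1], [2], [3], [4], [5], [6], [7], [8], [9]
  1-simplices (30): (30 of them)
  2-simplices (20): (20 of them)

giving chain groups C_0 ≅ Z^10, C_1 ≅ Z^30, C_2 ≅ Z^20.

∂_1: C_1 → C_0 is given by ∂[p,q] = [q] − [p].
This gives a 10×30 integer matrix of rank 9; reducing to Smith normal form yields diagonal entries (1,1,1,1,1,1,1,1,1).

Boundary ∂_2: C_2 → C_1 acts by ∂[p,q,r] = [q,r] − [p,r] + [p,q]. For instance
  ∂[4,7,8] = [7,8] − [4,8] + [4,7],
  ∂[0,4,6] = [4,6] − [0,6] + [0,4].
This gives a 30×20 integer matrix of rank 20; reducing to Smith normal form yields diagonal entries (1,1,1,1,1,1,1,1,1,1,1,1,1,1,1,1,1,1,1,2).

Reading off H_k = ker ∂_k / im ∂_{k+1}:

  H_0: rank C_0 − rank ∂_1 = 10 − 9 = 1, and the invariant factors of ∂_1 are all 1, so H_0 = Z.
  H_1: rank ker ∂_1 − rank ∂_2 = (30 − 9) − 20 = 1, and ∂_2 has invariant factor 2 > 1, so H_1 = Z ⊕ Z_2.
  H_2: rank ker ∂_2 − rank ∂_3 = (20 − 20) − 0 = 0, and there is no ∂_3, so H_2 = 0.

H_0 ≅ Z,  H_1 ≅ Z ⊕ Z_2,  H_2 = 0.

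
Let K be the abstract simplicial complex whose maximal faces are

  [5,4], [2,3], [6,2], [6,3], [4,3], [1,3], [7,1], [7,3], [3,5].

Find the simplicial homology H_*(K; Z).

H_0 = Z,  H_1 = Z^3.

We work with the vertex ordering 1 < 2 < 3 < 4 < 5 < 6 < 7. The simplices of K, each written with vertices in increasing order, are:

  0-simplices (7): [1], [2], [3], [4], [5], [6], [7]
  1-simplices (9): [1,3], [1,7], [2,3], [2,6], [3,4], [3,5], [3,6], [3,7], [4,5]

Hence C_0 ≅ Z^7, C_1 ≅ Z^9.

The boundary map ∂_1: C_1 → C_0 maps an edge to its endpoints' difference, ∂[p,q] = q − p.
This gives a 7×9 integer matrix of rank 6; reducing to Smith normal form yields diagonal entries (1,1,1,1,1,1).

Computing H_k = (kernel of ∂_k) / (image of ∂_{k+1}):

  H_0: rank C_0 − rank ∂_1 = 7 − 6 = 1, and the invariant factors of ∂_1 are all 1, so H_0 = Z.
  H_1: rank ker ∂_1 − rank ∂_2 = (9 − 6) − 0 = 3, and there is no ∂_2, so H_1 = Z^3.

As a check, the Euler characteristic is 7 − 9 = -2, which agrees with 1 − 3 = -2.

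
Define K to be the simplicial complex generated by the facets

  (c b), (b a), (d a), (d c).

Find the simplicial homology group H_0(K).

H_0 = Z.

Take the total order a < b < c < d on the vertex set. Then K (dimension 1) consists of the simplices:

  0-simplices (4): a, b, c, d
  1-simplices (4): ab, ad, bc, cd

so the chain groups are C_0 ≅ Z^4, C_1 ≅ Z^4.

The boundary map ∂_1: C_1 → C_0 maps an edge to its endpoints' difference, ∂[p,q] = q − p. For instance
  ∂cd = d − c.
This gives a 4×4 integer matrix of rank 3; reducing to Smith normal form yields diagonal entries (1,1,1).

From H_k ≅ ker(∂_k) / im(∂_{k+1}) we obtain:

  H_0: rank C_0 − rank ∂_1 = 4 − 3 = 1, and the invariant factors of ∂_1 are all 1, so H_0 ≅ Z.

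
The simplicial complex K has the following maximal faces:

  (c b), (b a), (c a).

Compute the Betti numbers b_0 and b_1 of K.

We work with the vertex ordering a < b < c. The simplices of K, each written with vertices in increasing order, are:

  0-simplices (3): a, b, c
  1-simplices (3): ab, ac, bc

so the chain groups are C_0 ≅ Z^3, C_1 ≅ Z^3.

∂_1: C_1 → C_0 is given by ∂[p,q] = [q] − [p]. For instance
  ∂ac = c − a.
The 3×3 boundary matrix has rank 2 and Smith normal form diag(1,1).

From H_k ≅ ker(∂_k) / im(∂_{k+1}) we obtain:

  H_0: rank C_0 − rank ∂_1 = 3 − 2 = 1, and the invariant factors of ∂_1 are all 1, so H_0 = Z.
  H_1: rank ker ∂_1 − rank ∂_2 = (3 − 2) − 0 = 1, and there is no ∂_2, so H_1 = Z.

As a check, the Euler characteristic is 3 − 3 = 0, which agrees with 1 − 1 = 0.

Hence the Betti numbers are b_0 = 1, b_1 = 1.

b_0 = 1, b_1 = 1.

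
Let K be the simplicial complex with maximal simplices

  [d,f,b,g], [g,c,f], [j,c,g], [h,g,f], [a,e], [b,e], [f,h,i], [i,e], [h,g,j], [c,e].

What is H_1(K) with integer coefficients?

H_1 = Z^2.

We work with the vertex ordering a < b < c < d < e < f < g < h < i < j. The simplices of K, each written with vertices in increasing order, are:

  0-simplices (10): a, b, c, d, e, f, g, h, i, j
  1-simplices (19): ae, bd, be, bf, bg, ce, cf, cg, cj, df, dg, ei, fg, fh, fi, gh, gj, hi, hj
  2-simplices (9): bdf, bdg, bfg, cfg, cgj, dfg, fgh, fhi, ghj
  3-simplices (1): bdfg

so the chain groups are C_0 ≅ Z^10, C_1 ≅ Z^19, C_2 ≅ Z^9, C_3 ≅ Z^1.

∂_1: C_1 → C_0 sends each edge [p,q] (with p < q) to q − p. For instance
  ∂bf = f − b.
This gives a 10×19 integer matrix of rank 9; reducing to Smith normal form yields diagonal entries (1,1,1,1,1,1,1,1,1).

∂_2: C_2 → C_1 sends each 2-simplex [p,q,r] to [q,r] − [p,r] + [p,q]. For instance
  ∂fgh = gh − fh + fg,
  ∂bfg = fg − bg + bf.
As a 19×9 matrix over Z this has rank 8, with invariant factors (1,1,1,1,1,1,1,1).

∂_3: C_3 → C_2 sends each 3-simplex σ to the alternating sum Σ_i (−1)^i (σ with its i-th vertex removed). For instance
  ∂bdfg = dfg − bfg + bdg − bdf.
This gives a 9×1 integer matrix of rank 1; reducing to Smith normal form yields diagonal entries (1).

From H_k ≅ ker(∂_k) / im(∂_{k+1}) we obtain:

  H_1: rank ker ∂_1 − rank ∂_2 = (19 − 9) − 8 = 2, and the invariant factors of ∂_2 are all 1, so H_1 = Z^2.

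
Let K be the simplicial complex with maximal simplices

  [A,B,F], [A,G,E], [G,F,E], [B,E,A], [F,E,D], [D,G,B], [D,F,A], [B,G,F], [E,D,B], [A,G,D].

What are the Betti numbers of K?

Take the total order A < B < D < E < F < G on the vertex set. Then K (dimension 2) consists of the simplices:

  0-simplices (6): A, B, D, E, F, G
  1-simplices (15): AB, AD, AE, AF, AG, BD, BE, BF, BG, DE, DF, DG, EF, EG, FG
  2-simplices (10): ABE, ABF, ADF, ADG, AEG, BDE, BDG, BFG, DEF, EFG

Hence C_0 ≅ Z^6, C_1 ≅ Z^15, C_2 ≅ Z^10.

The boundary map ∂_1: C_1 → C_0 sends each edge [p,q] (with p < q) to q − p. For instance
  ∂FG = G − F.
This gives a 6×15 integer matrix of rank 5; reducing to Smith normal form yields diagonal entries (1,1,1,1,1).

The boundary map ∂_2: C_2 → C_1 acts by ∂[p,q,r] = [q,r] − [p,r] + [p,q]. For instance
  ∂EFG = FG − EG + EF,
  ∂ADG = DG − AG + AD.
As a 15×10 matrix over Z this has rank 10, with invariant factors (1,1,1,1,1,1,1,1,1,2).

Now H_k = ker ∂_k / im ∂_{k+1}, so:

  H_0: rank C_0 − rank ∂_1 = 6 − 5 = 1, and the invariant factors of ∂_1 are all 1, so H_0 ≅ Z.
  H_1: rank ker ∂_1 − rank ∂_2 = (15 − 5) − 10 = 0, and ∂_2 has invariant factor 2 > 1, so H_1 ≅ Z/2Z.
  H_2: rank ker ∂_2 − rank ∂_3 = (10 − 10) − 0 = 0, and there is no ∂_3, so H_2 ≅ 0.

(K is a triangulation of the real projective plane RP^2.)

Hence the Betti numbers are b_0 = 1, b_1 = 0, b_2 = 0.

b_0 = 1, b_1 = 0, b_2 = 0.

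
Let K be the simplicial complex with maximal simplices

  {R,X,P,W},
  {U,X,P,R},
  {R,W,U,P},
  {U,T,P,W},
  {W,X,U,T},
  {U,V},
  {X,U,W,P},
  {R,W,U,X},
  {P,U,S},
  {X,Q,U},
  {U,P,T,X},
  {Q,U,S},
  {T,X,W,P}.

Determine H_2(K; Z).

H_2 ≅ 0.

Fix the vertex order P < Q < R < S < T < U < V < W < X and write every simplex with vertices in increasing order. Then dim K = 3 and the simplices of K are:

  0-simplices (9): P, Q, R, S, T, U, V, W, X
  1-simplices (20): PR, PS, PT, PU, PW, PX, QS, QU, QX, RU, RW, RX, SU, TU, TW, TX, UV, UW, UX, WX
  2-simplices (19): PRU, PRW, PRX, PSU, PTU, PTW, PTX, PUW, PUX, PWX, QSU, QUX, RUW, RUX, RWX, TUW, TUX, TWX, UWX
  3-simplices (9): PRUW, PRUX, PRWX, PTUW, PTUX, PTWX, PUWX, RUWX, TUWX

Hence C_0 ≅ Z^9, C_1 ≅ Z^20, C_2 ≅ Z^19, C_3 ≅ Z^9.

∂_1: C_1 → C_0 maps an edge to its endpoints' difference, ∂[p,q] = q − p. For instance
  ∂QX = X − Q.
As a 9×20 matrix over Z this has rank 8, with invariant factors (1,1,1,1,1,1,1,1).

The boundary map ∂_2: C_2 → C_1 maps a triangle to the signed sum of its edges. For instance
  ∂PWX = WX − PX + PW,
  ∂PUW = UW − PW + PU.
As a 20×19 matrix over Z this has rank 12, with invariant factors (1,1,1,1,1,1,1,1,1,1,1,1).

Boundary ∂_3: C_3 → C_2 sends each 3-simplex σ to the alternating sum Σ_i (−1)^i (σ with its i-th vertex removed). For instance
  ∂PRUW = RUW − PUW + PRW − PRU,
  ∂TUWX = UWX − TWX + TUX − TUW.
The 19×9 boundary matrix has rank 7 and Smith normal form diag(1,1,1,1,1,1,1).

Computing H_k = (kernel of ∂_k) / (image of ∂_{k+1}):

  H_2: rank ker ∂_2 − rank ∂_3 = (19 − 12) − 7 = 0, and the invariant factors of ∂_3 are all 1, so H_2 = 0.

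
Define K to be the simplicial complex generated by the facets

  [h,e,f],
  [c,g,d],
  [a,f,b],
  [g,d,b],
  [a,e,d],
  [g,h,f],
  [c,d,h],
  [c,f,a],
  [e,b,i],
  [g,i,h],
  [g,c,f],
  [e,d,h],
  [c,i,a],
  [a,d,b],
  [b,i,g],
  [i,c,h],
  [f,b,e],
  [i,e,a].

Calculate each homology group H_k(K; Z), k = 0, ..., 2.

Take the total order a < b < c < d < e < f < g < h < i on the vertex set. Then K (dimension 2) consists of the simplices:

  0-simplices (9): a, b, c, d, e, f, g, h, i
  1-simplices (27): ab, ac, ad, ae, af, ai, bd, be, bf, bg, bi, cd, cf, cg, ch, ci, de, dg, dh, ef, eh, ei, fg, fh, gh, gi, hi
  2-simplices (18): abd, abf, acf, aci, ade, aei, bdg, bef, bei, bgi, cdg, cdh, cfg, chi, deh, efh, fgh, ghi

giving chain groups C_0 ≅ Z^9, C_1 ≅ Z^27, C_2 ≅ Z^18.

The boundary map ∂_1: C_1 → C_0 sends each edge [p,q] (with p < q) to q − p. For instance
  ∂bg = g − b.
The resulting 9×27 matrix has rank 8, and its Smith normal form has invariant factors (1,1,1,1,1,1,1,1).

The boundary map ∂_2: C_2 → C_1 sends each 2-simplex [p,q,r] to [q,r] − [p,r] + [p,q]. For instance
  ∂bef = ef − bf + be,
  ∂efh = fh − eh + ef.
The 27×18 boundary matrix has rank 18 and Smith normal form diag(1,1,1,1,1,1,1,1,1,1,1,1,1,1,1,1,1,2).

Now H_k = ker ∂_k / im ∂_{k+1}, so:

  H_0: rank C_0 − rank ∂_1 = 9 − 8 = 1, and the invariant factors of ∂_1 are all 1, so H_0 ≅ Z.
  H_1: rank ker ∂_1 − rank ∂_2 = (27 − 8) − 18 = 1, and ∂_2 has invariant factor 2 > 1, so H_1 ≅ Z ⊕ Z/2Z.
  H_2: rank ker ∂_2 − rank ∂_3 = (18 − 18) − 0 = 0, and there is no ∂_3, so H_2 ≅ 0.

As a check, the Euler characteristic is 9 − 27 + 18 = 0, which agrees with 1 − 1 + 0 = 0.
(K is a triangulation of the Klein bottle.)

H_0 ≅ Z,  H_1 ≅ Z ⊕ Z/2Z,  H_2 = 0.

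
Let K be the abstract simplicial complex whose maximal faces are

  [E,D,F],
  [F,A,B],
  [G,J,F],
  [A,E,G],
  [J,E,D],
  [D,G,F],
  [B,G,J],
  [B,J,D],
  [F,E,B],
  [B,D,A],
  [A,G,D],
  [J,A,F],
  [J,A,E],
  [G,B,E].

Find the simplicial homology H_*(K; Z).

K has 7 vertices, 21 edges, 14 triangles.
rank ∂_0 = 0, rank ∂_1 = 6 ⇒ b_0 = 7 − 0 − 6 = 1; all invariant factors of ∂_1 are 1 so no torsion. So H_0 = Z.
rank ∂_1 = 6, rank ∂_2 = 13 ⇒ b_1 = 21 − 6 − 13 = 2; all invariant factors of ∂_2 are 1 so no torsion. So H_1 = Z^2.
rank ∂_2 = 13, rank ∂_3 = 0 ⇒ b_2 = 14 − 13 − 0 = 1. So H_2 = Z.

H_0 ≅ Z,  H_1 ≅ Z^2,  H_2 ≅ Z.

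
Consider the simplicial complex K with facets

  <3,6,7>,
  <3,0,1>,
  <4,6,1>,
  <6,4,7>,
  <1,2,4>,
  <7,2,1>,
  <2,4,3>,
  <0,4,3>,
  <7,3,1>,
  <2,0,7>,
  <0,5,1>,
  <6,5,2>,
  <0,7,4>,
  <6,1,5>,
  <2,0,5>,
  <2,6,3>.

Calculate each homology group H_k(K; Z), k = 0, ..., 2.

H_0 ≅ Z,  H_1 ≅ Z^2,  H_2 ≅ Z.

K has 8 vertices, 24 edges, 16 triangles.
rank ∂_0 = 0, rank ∂_1 = 7 ⇒ b_0 = 8 − 0 − 7 = 1; all invariant factors of ∂_1 are 1 so no torsion. So H_0 ≅ Z.
rank ∂_1 = 7, rank ∂_2 = 15 ⇒ b_1 = 24 − 7 − 15 = 2; all invariant factors of ∂_2 are 1 so no torsion. So H_1 ≅ Z^2.
rank ∂_2 = 15, rank ∂_3 = 0 ⇒ b_2 = 16 − 15 − 0 = 1. So H_2 ≅ Z.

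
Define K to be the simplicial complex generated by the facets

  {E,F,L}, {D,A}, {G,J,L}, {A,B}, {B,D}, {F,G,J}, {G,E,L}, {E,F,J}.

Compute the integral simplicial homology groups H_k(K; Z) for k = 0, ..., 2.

Take the total order A < B < D < E < F < G < J < L on the vertex set. Then K (dimension 2) consists of the simplices:

  0-simplices (8): A, B, D, E, F, G, J, L
  1-simplices (13): AB, AD, BD, EF, EG, EJ, EL, FG, FJ, FL, GJ, GL, JL
  2-simplices (5): EFJ, EFL, EGL, FGJ, GJL

Hence C_0 ≅ Z^8, C_1 ≅ Z^13, C_2 ≅ Z^5.

The boundary map ∂_1: C_1 → C_0 maps an edge to its endpoints' difference, ∂[p,q] = q − p. For instance
  ∂AB = B − A.
The 8×13 boundary matrix has rank 6 and Smith normal form diag(1,1,1,1,1,1).

Boundary ∂_2: C_2 → C_1 acts by ∂[p,q,r] = [q,r] − [p,r] + [p,q]. For instance
  ∂EGL = GL − EL + EG,
  ∂EFJ = FJ − EJ + EF.
As a 13×5 matrix over Z this has rank 5, with invariant factors (1,1,1,1,1).

Computing H_k = (kernel of ∂_k) / (image of ∂_{k+1}):

  H_0: rank C_0 − rank ∂_1 = 8 − 6 = 2, and the invariant factors of ∂_1 are all 1, so H_0 ≅ Z^2.
  H_1: rank ker ∂_1 − rank ∂_2 = (13 − 6) − 5 = 2, and the invariant factors of ∂_2 are all 1, so H_1 ≅ Z^2.
  H_2: rank ker ∂_2 − rank ∂_3 = (5 − 5) − 0 = 0, and there is no ∂_3, so H_2 ≅ 0.

(K is a triangulation of the disjoint union of the circle S^1 and the Möbius band.)

H_0 ≅ Z^2,  H_1 ≅ Z^2,  H_2 = 0.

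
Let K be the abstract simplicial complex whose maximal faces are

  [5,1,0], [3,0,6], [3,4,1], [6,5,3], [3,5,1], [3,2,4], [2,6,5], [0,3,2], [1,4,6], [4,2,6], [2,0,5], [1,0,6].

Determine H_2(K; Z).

Take the total order 0 < 1 < 2 < 3 < 4 < 5 < 6 on the vertex set. Then K (dimension 2) consists of the simplices:

  0-simplices (7): [0], [1], [2], [3], [4], [5], [6]
  1-simplices (18): [0,1], [0,2], [0,3], [0,5], [0,6], [1,3], [1,4], [1,5], [1,6], [2,3], [2,4], [2,5], [2,6], [3,4], [3,5], [3,6], [4,6], [5,6]
  2-simplices (12): [0,1,5], [0,1,6], [0,2,3], [0,2,5], [0,3,6], [1,3,4], [1,3,5], [1,4,6], [2,3,4], [2,4,6], [2,5,6], [3,5,6]

Hence C_0 ≅ Z^7, C_1 ≅ Z^18, C_2 ≅ Z^12.

The boundary map ∂_1: C_1 → C_0 is given by ∂[p,q] = [q] − [p].
The resulting 7×18 matrix has rank 6, and its Smith normal form has invariant factors (1,1,1,1,1,1).

∂_2: C_2 → C_1 maps a triangle to the signed sum of its edges. For instance
  ∂[2,4,6] = [4,6] − [2,6] + [2,4],
  ∂[0,1,6] = [1,6] − [0,6] + [0,1].
The 18×12 boundary matrix has rank 12 and Smith normal form diag(1,1,1,1,1,1,1,1,1,1,1,2).

From H_k ≅ ker(∂_k) / im(∂_{k+1}) we obtain:

  H_2: rank ker ∂_2 − rank ∂_3 = (12 − 12) − 0 = 0, and there is no ∂_3, so H_2 = 0.

H_2 = 0.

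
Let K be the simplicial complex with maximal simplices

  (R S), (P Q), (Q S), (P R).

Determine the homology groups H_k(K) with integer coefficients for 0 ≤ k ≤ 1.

Fix the vertex order P < Q < R < S and write every simplex with vertices in increasing order. Then dim K = 1 and the simplices of K are:

  0-simplices (4): P, Q, R, S
  1-simplices (4): PQ, PR, QS, RS

Hence C_0 ≅ Z^4, C_1 ≅ Z^4.

The boundary map ∂_1: C_1 → C_0 maps an edge to its endpoints' difference, ∂[p,q] = q − p.
This gives a 4×4 integer matrix of rank 3; reducing to Smith normal form yields diagonal entries (1,1,1).

From H_k ≅ ker(∂_k) / im(∂_{k+1}) we obtain:

  H_0: rank C_0 − rank ∂_1 = 4 − 3 = 1, and the invariant factors of ∂_1 are all 1, so H_0 ≅ Z.
  H_1: rank ker ∂_1 − rank ∂_2 = (4 − 3) − 0 = 1, and there is no ∂_2, so H_1 ≅ Z.

H_0 ≅ Z,  H_1 ≅ Z.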